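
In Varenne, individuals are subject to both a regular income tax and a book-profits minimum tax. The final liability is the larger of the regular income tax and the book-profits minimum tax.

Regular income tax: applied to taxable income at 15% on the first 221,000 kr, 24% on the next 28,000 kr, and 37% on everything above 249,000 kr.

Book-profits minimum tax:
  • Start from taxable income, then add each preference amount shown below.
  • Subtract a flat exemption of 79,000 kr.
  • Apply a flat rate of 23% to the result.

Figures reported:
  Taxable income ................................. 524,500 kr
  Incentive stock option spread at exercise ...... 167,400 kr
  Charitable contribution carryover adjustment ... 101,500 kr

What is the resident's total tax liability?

Regular income tax:
  221,000 kr × 15% = 33,150 kr
  28,000 kr × 24% = 6,720 kr
  275,500 kr × 37% = 101,935 kr
  → 141,805 kr

Book-profits minimum tax:
  Adjusted income: 524,500 kr + 167,400 kr + 101,500 kr = 793,400 kr
  Less exemption 79,000 kr → base 714,400 kr
  714,400 kr × 23% = 164,312 kr

164,312 kr > 141,805 kr, so the book-profits minimum tax is the binding amount.

164,312 kr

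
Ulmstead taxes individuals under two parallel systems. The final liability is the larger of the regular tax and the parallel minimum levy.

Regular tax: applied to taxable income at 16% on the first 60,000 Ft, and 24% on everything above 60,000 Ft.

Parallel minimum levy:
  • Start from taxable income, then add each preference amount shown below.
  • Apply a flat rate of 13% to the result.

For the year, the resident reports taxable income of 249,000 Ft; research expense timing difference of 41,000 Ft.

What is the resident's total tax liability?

Parallel minimum levy:
  Adjusted income: 249,000 Ft + 41,000 Ft = 290,000 Ft
  290,000 Ft × 13% = 37,700 Ft

Regular tax:
  60,000 Ft × 16% = 9,600 Ft
  189,000 Ft × 24% = 45,360 Ft
  → 54,960 Ft

54,960 Ft > 37,700 Ft, so the regular tax governs.

54,960 Ft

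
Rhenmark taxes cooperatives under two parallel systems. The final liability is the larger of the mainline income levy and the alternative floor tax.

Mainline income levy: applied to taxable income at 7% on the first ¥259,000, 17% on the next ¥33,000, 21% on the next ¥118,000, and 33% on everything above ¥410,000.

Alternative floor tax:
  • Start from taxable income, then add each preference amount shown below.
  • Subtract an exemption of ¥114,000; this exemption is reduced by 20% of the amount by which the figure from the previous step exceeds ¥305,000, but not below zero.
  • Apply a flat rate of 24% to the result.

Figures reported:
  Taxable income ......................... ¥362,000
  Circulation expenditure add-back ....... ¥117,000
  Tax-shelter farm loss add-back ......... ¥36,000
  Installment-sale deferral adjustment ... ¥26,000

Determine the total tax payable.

¥113,808

Mainline income levy:
  ¥259,000 × 7% = ¥18,130
  ¥33,000 × 17% = ¥5,610
  ¥70,000 × 21% = ¥14,700
  → ¥38,440

Alternative floor tax:
  Adjusted income: ¥362,000 + ¥117,000 + ¥36,000 + ¥26,000 = ¥541,000
  Exemption: ¥114,000 − 20% × (¥541,000 − ¥305,000) = ¥114,000 − ¥47,200 = ¥66,800
  Base: ¥541,000 − ¥66,800 = ¥474,200
  ¥474,200 × 24% = ¥113,808

¥113,808 > ¥38,440, so the alternative floor tax is the binding amount.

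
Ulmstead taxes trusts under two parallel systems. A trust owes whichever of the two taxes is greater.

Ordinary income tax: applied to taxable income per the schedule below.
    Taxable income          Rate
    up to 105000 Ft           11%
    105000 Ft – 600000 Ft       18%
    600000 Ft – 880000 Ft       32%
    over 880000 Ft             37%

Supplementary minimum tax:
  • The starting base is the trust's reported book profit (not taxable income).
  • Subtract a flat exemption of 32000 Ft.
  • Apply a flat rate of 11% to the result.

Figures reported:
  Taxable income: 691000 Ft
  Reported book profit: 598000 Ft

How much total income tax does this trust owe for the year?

129770 Ft

Supplementary minimum tax:
  Base (reported book profit): 598000 Ft
  Less exemption 32000 Ft → base 566000 Ft
  566000 Ft × 11% = 62260 Ft

Ordinary income tax:
  105000 Ft × 11% = 11550 Ft
  495000 Ft × 18% = 89100 Ft
  91000 Ft × 32% = 29120 Ft
  → 129770 Ft

129770 Ft > 62260 Ft, so the ordinary income tax governs.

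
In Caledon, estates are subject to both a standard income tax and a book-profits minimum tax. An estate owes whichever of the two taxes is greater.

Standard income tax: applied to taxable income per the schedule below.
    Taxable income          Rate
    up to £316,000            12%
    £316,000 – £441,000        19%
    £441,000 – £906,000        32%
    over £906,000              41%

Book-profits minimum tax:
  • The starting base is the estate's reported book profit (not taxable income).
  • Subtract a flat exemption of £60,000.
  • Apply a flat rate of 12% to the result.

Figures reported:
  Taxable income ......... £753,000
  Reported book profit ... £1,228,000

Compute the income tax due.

Standard income tax:
  £316,000 × 12% = £37,920
  £125,000 × 19% = £23,750
  £312,000 × 32% = £99,840
  → £161,510

Book-profits minimum tax:
  Base (reported book profit): £1,228,000
  Less exemption £60,000 → base £1,168,000
  £1,168,000 × 12% = £140,160

£161,510 > £140,160, so the standard income tax governs.

£161,510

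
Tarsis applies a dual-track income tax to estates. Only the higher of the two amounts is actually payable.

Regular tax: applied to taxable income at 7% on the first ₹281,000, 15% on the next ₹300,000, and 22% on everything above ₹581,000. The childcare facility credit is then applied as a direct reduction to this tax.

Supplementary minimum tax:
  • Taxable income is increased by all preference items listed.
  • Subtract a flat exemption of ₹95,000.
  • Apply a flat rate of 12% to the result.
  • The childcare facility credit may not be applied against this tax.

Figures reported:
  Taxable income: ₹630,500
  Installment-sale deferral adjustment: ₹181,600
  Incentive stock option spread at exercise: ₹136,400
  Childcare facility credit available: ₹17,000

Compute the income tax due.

Supplementary minimum tax:
  Adjusted income: ₹630,500 + ₹181,600 + ₹136,400 = ₹948,500
  Less exemption ₹95,000 → base ₹853,500
  ₹853,500 × 12% = ₹102,420

Regular tax:
  ₹281,000 × 7% = ₹19,670
  ₹300,000 × 15% = ₹45,000
  ₹49,500 × 22% = ₹10,890
  → ₹75,560
  Less childcare facility credit ₹17,000 → ₹58,560

₹102,420 > ₹58,560, so the supplementary minimum tax is the binding amount.

₹102,420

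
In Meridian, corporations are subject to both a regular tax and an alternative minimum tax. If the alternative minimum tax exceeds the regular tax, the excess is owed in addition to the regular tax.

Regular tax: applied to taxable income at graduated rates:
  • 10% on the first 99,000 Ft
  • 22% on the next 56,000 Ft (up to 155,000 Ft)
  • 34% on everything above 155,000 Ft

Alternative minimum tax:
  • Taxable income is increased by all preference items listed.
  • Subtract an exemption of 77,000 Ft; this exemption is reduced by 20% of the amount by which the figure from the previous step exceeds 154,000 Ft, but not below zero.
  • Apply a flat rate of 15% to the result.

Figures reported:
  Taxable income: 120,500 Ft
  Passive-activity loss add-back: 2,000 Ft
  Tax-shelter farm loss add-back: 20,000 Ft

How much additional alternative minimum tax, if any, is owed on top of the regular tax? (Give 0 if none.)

Alternative minimum tax:
  Adjusted income: 120,500 Ft + 2,000 Ft + 20,000 Ft = 142,500 Ft
  Exemption: 142,500 Ft ≤ 154,000 Ft, so full 77,000 Ft applies
  Base: 142,500 Ft − 77,000 Ft = 65,500 Ft
  65,500 Ft × 15% = 9,825 Ft

Regular tax:
  99,000 Ft × 10% = 9,900 Ft
  21,500 Ft × 22% = 4,730 Ft
  → 14,630 Ft

9,825 Ft ≤ 14,630 Ft, so no add-on is due.

0 Ft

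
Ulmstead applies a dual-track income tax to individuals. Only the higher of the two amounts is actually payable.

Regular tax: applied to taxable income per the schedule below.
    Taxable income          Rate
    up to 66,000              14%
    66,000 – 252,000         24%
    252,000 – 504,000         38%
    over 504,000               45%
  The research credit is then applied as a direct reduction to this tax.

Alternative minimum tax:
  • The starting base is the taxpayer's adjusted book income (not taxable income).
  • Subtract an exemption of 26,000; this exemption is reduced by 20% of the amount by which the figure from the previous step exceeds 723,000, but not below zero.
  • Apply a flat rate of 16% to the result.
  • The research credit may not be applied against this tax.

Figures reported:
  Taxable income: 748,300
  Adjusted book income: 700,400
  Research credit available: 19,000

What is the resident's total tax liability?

Alternative minimum tax:
  Base (adjusted book income): 700,400
  Exemption: 700,400 ≤ 723,000, so full 26,000 applies
  Base: 700,400 − 26,000 = 674,400
  674,400 × 16% = 107,904

Regular tax:
  66,000 × 14% = 9,240
  186,000 × 24% = 44,640
  252,000 × 38% = 95,760
  244,300 × 45% = 109,935
  → 259,575
  Less research credit 19,000 → 240,575

240,575 > 107,904, so the regular tax governs.

240,575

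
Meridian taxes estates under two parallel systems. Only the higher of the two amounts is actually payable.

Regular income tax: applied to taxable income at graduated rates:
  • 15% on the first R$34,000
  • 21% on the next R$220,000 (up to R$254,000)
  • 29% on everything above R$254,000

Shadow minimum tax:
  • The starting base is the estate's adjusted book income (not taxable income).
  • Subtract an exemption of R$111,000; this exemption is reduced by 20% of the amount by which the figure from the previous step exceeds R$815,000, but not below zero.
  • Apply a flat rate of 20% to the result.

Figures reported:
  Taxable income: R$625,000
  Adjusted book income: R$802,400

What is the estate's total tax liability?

R$158,890

Regular income tax:
  R$34,000 × 15% = R$5,100
  R$220,000 × 21% = R$46,200
  R$371,000 × 29% = R$107,590
  → R$158,890

Shadow minimum tax:
  Base (adjusted book income): R$802,400
  Exemption: R$802,400 ≤ R$815,000, so full R$111,000 applies
  Base: R$802,400 − R$111,000 = R$691,400
  R$691,400 × 20% = R$138,280

R$158,890 > R$138,280, so the regular income tax governs.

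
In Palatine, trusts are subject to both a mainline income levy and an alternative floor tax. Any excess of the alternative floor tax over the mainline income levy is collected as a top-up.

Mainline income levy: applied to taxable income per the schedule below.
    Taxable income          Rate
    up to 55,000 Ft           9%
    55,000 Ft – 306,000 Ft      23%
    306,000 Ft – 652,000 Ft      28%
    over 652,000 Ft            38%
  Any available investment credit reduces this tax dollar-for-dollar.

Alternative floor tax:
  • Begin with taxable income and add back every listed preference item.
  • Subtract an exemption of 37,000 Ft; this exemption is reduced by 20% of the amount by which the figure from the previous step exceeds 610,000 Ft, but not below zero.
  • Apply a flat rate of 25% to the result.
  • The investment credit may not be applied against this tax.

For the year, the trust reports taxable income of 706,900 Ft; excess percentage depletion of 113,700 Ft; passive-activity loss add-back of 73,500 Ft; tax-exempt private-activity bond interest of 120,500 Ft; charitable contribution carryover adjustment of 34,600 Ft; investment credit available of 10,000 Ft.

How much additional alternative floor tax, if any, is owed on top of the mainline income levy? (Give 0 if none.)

91,878 Ft

Alternative floor tax:
  Adjusted income: 706,900 Ft + 113,700 Ft + 73,500 Ft + 120,500 Ft + 34,600 Ft = 1,049,200 Ft
  Exemption: 20% × (1,049,200 Ft − 610,000 Ft) = 87,840 Ft ≥ 37,000 Ft, so the exemption is fully phased out
  Base: 1,049,200 Ft − 0 Ft = 1,049,200 Ft
  1,049,200 Ft × 25% = 262,300 Ft

Mainline income levy:
  55,000 Ft × 9% = 4,950 Ft
  251,000 Ft × 23% = 57,730 Ft
  346,000 Ft × 28% = 96,880 Ft
  54,900 Ft × 38% = 20,862 Ft
  → 180,422 Ft
  Less investment credit 10,000 Ft → 170,422 Ft

Excess of alternative floor tax over mainline income levy: 262,300 Ft − 170,422 Ft = 91,878 Ft.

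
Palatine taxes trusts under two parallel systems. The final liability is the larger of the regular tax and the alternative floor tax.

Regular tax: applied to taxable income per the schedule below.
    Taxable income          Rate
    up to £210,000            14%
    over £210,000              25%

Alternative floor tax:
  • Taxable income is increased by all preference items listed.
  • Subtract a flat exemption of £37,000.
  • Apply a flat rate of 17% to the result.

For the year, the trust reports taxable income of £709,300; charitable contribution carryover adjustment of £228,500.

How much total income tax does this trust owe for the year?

£154,225

Alternative floor tax:
  Adjusted income: £709,300 + £228,500 = £937,800
  Less exemption £37,000 → base £900,800
  £900,800 × 17% = £153,136

Regular tax:
  £210,000 × 14% = £29,400
  £499,300 × 25% = £124,825
  → £154,225

£154,225 > £153,136, so the regular tax governs.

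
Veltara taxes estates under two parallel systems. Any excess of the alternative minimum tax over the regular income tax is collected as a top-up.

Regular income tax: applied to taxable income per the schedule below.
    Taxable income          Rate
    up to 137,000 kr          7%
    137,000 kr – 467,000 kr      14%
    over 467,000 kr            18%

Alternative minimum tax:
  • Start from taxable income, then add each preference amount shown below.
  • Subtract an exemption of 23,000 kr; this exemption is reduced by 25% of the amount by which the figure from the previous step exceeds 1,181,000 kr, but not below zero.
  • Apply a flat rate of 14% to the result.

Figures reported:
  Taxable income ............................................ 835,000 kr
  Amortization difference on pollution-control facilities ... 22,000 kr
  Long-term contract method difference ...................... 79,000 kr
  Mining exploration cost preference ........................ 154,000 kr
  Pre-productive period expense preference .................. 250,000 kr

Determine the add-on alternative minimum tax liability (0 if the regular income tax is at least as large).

Alternative minimum tax:
  Adjusted income: 835,000 kr + 22,000 kr + 79,000 kr + 154,000 kr + 250,000 kr = 1,340,000 kr
  Exemption: 25% × (1,340,000 kr − 1,181,000 kr) = 39,750 kr ≥ 23,000 kr, so the exemption is fully phased out
  Base: 1,340,000 kr − 0 kr = 1,340,000 kr
  1,340,000 kr × 14% = 187,600 kr

Regular income tax:
  137,000 kr × 7% = 9,590 kr
  330,000 kr × 14% = 46,200 kr
  368,000 kr × 18% = 66,240 kr
  → 122,030 kr

Excess of alternative minimum tax over regular income tax: 187,600 kr − 122,030 kr = 65,570 kr.

65,570 kr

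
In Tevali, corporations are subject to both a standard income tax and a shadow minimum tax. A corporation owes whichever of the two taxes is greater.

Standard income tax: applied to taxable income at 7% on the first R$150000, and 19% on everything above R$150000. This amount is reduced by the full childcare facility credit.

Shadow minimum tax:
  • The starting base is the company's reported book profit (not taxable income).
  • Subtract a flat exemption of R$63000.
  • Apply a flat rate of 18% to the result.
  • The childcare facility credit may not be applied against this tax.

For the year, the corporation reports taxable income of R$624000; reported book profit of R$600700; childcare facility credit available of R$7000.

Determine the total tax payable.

R$96786

Shadow minimum tax:
  Base (reported book profit): R$600700
  Less exemption R$63000 → base R$537700
  R$537700 × 18% = R$96786

Standard income tax:
  R$150000 × 7% = R$10500
  R$474000 × 19% = R$90060
  → R$100560
  Less childcare facility credit R$7000 → R$93560

R$96786 > R$93560, so the shadow minimum tax is the binding amount.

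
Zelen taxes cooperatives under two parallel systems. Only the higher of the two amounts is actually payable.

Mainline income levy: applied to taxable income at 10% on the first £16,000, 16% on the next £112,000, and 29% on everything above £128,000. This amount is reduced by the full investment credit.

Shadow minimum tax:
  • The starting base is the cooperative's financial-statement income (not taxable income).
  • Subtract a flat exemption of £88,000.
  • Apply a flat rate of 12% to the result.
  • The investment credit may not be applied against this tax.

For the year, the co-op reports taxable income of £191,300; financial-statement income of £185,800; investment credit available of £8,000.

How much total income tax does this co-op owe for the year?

£29,877

Mainline income levy:
  £16,000 × 10% = £1,600
  £112,000 × 16% = £17,920
  £63,300 × 29% = £18,357
  → £37,877
  Less investment credit £8,000 → £29,877

Shadow minimum tax:
  Base (financial-statement income): £185,800
  Less exemption £88,000 → base £97,800
  £97,800 × 12% = £11,736

£29,877 > £11,736, so the mainline income levy governs.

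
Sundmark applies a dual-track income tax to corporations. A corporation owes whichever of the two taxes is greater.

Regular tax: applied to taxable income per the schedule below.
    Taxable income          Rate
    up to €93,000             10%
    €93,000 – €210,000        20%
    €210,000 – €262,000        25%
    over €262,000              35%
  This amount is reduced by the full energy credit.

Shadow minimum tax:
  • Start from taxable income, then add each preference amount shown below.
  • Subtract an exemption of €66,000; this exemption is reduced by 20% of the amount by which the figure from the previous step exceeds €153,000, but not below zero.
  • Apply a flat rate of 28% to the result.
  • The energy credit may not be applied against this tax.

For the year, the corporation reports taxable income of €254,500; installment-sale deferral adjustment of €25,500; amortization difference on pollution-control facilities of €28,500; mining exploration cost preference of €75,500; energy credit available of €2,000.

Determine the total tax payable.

€101,976

Shadow minimum tax:
  Adjusted income: €254,500 + €25,500 + €28,500 + €75,500 = €384,000
  Exemption: €66,000 − 20% × (€384,000 − €153,000) = €66,000 − €46,200 = €19,800
  Base: €384,000 − €19,800 = €364,200
  €364,200 × 28% = €101,976

Regular tax:
  €93,000 × 10% = €9,300
  €117,000 × 20% = €23,400
  €44,500 × 25% = €11,125
  → €43,825
  Less energy credit €2,000 → €41,825

€101,976 > €41,825, so the shadow minimum tax is the binding amount.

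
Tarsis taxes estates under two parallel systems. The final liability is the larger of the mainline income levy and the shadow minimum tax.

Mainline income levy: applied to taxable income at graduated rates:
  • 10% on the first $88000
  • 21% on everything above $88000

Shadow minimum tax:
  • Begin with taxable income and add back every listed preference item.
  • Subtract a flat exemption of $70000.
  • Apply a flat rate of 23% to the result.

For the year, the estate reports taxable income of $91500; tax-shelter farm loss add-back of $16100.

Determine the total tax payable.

$9535

Mainline income levy:
  $88000 × 10% = $8800
  $3500 × 21% = $735
  → $9535

Shadow minimum tax:
  Adjusted income: $91500 + $16100 = $107600
  Less exemption $70000 → base $37600
  $37600 × 23% = $8648

$9535 > $8648, so the mainline income levy governs.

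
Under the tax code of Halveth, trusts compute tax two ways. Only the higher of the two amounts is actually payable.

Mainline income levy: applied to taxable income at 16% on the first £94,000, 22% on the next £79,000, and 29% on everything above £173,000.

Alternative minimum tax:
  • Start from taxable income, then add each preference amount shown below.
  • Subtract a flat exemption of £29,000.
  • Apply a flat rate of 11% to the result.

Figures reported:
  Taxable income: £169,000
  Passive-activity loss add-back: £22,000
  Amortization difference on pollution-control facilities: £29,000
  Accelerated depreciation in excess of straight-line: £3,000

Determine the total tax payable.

£31,540

Mainline income levy:
  £94,000 × 16% = £15,040
  £75,000 × 22% = £16,500
  → £31,540

Alternative minimum tax:
  Adjusted income: £169,000 + £22,000 + £29,000 + £3,000 = £223,000
  Less exemption £29,000 → base £194,000
  £194,000 × 11% = £21,340

£31,540 > £21,340, so the mainline income levy governs.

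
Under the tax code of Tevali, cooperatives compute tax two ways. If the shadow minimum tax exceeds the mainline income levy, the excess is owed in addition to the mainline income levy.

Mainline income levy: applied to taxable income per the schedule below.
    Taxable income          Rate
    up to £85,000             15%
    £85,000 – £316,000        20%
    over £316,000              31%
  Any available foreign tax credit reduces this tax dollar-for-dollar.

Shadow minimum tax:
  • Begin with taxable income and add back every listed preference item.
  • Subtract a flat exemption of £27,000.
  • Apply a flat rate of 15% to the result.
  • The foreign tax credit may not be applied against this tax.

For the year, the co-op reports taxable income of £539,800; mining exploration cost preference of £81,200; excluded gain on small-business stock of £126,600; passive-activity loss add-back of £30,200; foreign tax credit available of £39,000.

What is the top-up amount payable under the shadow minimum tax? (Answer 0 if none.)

Shadow minimum tax:
  Adjusted income: £539,800 + £81,200 + £126,600 + £30,200 = £777,800
  Less exemption £27,000 → base £750,800
  £750,800 × 15% = £112,620

Mainline income levy:
  £85,000 × 15% = £12,750
  £231,000 × 20% = £46,200
  £223,800 × 31% = £69,378
  → £128,328
  Less foreign tax credit £39,000 → £89,328

Excess of shadow minimum tax over mainline income levy: £112,620 − £89,328 = £23,292.

£23,292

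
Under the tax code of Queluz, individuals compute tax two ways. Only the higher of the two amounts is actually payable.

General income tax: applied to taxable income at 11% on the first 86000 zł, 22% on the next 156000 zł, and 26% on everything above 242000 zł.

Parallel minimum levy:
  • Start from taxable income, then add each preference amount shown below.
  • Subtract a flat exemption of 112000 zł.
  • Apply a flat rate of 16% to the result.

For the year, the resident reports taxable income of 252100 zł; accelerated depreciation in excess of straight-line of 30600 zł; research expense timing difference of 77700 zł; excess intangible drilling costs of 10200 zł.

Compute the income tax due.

46406 zł

Parallel minimum levy:
  Adjusted income: 252100 zł + 30600 zł + 77700 zł + 10200 zł = 370600 zł
  Less exemption 112000 zł → base 258600 zł
  258600 zł × 16% = 41376 zł

General income tax:
  86000 zł × 11% = 9460 zł
  156000 zł × 22% = 34320 zł
  10100 zł × 26% = 2626 zł
  → 46406 zł

46406 zł > 41376 zł, so the general income tax governs.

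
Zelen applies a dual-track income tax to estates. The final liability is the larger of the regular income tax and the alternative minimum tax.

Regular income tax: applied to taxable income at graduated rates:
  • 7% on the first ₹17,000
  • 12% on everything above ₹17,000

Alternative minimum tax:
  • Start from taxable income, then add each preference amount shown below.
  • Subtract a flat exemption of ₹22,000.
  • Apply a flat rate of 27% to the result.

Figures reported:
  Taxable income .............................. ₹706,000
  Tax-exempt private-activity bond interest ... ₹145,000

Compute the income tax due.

Regular income tax:
  ₹17,000 × 7% = ₹1,190
  ₹689,000 × 12% = ₹82,680
  → ₹83,870

Alternative minimum tax:
  Adjusted income: ₹706,000 + ₹145,000 = ₹851,000
  Less exemption ₹22,000 → base ₹829,000
  ₹829,000 × 27% = ₹223,830

₹223,830 > ₹83,870, so the alternative minimum tax is the binding amount.

₹223,830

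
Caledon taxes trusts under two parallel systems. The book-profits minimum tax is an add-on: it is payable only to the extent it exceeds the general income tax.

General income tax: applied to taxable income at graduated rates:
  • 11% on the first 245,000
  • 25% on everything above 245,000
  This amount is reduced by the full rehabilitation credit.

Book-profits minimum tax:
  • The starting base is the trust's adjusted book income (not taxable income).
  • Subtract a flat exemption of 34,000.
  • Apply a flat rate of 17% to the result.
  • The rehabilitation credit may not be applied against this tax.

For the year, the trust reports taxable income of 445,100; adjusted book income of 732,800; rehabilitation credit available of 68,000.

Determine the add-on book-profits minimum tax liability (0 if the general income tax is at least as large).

General income tax:
  245,000 × 11% = 26,950
  200,100 × 25% = 50,025
  → 76,975
  Less rehabilitation credit 68,000 → 8,975

Book-profits minimum tax:
  Base (adjusted book income): 732,800
  Less exemption 34,000 → base 698,800
  698,800 × 17% = 118,796

Excess of book-profits minimum tax over general income tax: 118,796 − 8,975 = 109,821.

109,821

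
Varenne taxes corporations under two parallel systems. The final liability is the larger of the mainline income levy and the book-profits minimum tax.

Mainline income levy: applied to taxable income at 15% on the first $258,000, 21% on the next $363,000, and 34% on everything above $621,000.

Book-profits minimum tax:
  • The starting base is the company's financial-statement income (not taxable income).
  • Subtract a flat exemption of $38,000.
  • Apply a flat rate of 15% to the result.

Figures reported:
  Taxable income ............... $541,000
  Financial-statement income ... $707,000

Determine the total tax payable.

Book-profits minimum tax:
  Base (financial-statement income): $707,000
  Less exemption $38,000 → base $669,000
  $669,000 × 15% = $100,350

Mainline income levy:
  $258,000 × 15% = $38,700
  $283,000 × 21% = $59,430
  → $98,130

$100,350 > $98,130, so the book-profits minimum tax is the binding amount.

$100,350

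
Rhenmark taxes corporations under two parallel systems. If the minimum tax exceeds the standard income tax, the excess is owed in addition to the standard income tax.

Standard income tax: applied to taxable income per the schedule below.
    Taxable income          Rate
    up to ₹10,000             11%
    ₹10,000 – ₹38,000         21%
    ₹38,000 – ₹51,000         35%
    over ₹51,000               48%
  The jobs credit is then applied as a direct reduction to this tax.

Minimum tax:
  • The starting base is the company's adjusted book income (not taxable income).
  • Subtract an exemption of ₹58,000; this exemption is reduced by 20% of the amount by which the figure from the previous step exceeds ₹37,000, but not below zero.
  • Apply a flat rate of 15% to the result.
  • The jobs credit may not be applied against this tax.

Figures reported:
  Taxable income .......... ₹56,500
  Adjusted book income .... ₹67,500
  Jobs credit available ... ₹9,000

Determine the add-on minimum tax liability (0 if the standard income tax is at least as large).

₹0

Minimum tax:
  Base (adjusted book income): ₹67,500
  Exemption: ₹58,000 − 20% × (₹67,500 − ₹37,000) = ₹58,000 − ₹6,100 = ₹51,900
  Base: ₹67,500 − ₹51,900 = ₹15,600
  ₹15,600 × 15% = ₹2,340

Standard income tax:
  ₹10,000 × 11% = ₹1,100
  ₹28,000 × 21% = ₹5,880
  ₹13,000 × 35% = ₹4,550
  ₹5,500 × 48% = ₹2,640
  → ₹14,170
  Less jobs credit ₹9,000 → ₹5,170

₹2,340 ≤ ₹5,170, so no add-on is due.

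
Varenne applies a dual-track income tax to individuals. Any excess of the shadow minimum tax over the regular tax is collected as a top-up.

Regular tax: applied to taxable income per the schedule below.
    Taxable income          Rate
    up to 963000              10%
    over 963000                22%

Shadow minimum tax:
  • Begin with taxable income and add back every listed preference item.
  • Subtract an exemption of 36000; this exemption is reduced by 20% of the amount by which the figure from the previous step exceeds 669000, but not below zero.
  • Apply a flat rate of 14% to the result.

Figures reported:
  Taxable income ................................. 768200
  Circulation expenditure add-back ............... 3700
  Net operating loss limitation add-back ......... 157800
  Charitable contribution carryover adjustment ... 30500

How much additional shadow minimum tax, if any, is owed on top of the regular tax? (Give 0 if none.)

Shadow minimum tax:
  Adjusted income: 768200 + 3700 + 157800 + 30500 = 960200
  Exemption: 20% × (960200 − 669000) = 58240 ≥ 36000, so the exemption is fully phased out
  Base: 960200 − 0 = 960200
  960200 × 14% = 134428

Regular tax:
  768200 × 10% = 76820

Excess of shadow minimum tax over regular tax: 134428 − 76820 = 57608.

57608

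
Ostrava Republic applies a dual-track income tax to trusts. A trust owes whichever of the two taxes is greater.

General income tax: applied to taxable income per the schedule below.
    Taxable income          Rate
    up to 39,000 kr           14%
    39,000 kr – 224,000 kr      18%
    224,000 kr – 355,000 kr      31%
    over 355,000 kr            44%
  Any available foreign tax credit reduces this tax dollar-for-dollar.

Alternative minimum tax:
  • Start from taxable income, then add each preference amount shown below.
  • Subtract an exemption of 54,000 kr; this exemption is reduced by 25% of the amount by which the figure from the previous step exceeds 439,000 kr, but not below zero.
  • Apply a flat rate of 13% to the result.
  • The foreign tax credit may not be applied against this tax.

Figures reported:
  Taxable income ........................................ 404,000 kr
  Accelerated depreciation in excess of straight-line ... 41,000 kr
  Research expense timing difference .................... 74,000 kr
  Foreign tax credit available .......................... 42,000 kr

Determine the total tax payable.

63,050 kr

General income tax:
  39,000 kr × 14% = 5,460 kr
  185,000 kr × 18% = 33,300 kr
  131,000 kr × 31% = 40,610 kr
  49,000 kr × 44% = 21,560 kr
  → 100,930 kr
  Less foreign tax credit 42,000 kr → 58,930 kr

Alternative minimum tax:
  Adjusted income: 404,000 kr + 41,000 kr + 74,000 kr = 519,000 kr
  Exemption: 54,000 kr − 25% × (519,000 kr − 439,000 kr) = 54,000 kr − 20,000 kr = 34,000 kr
  Base: 519,000 kr − 34,000 kr = 485,000 kr
  485,000 kr × 13% = 63,050 kr

63,050 kr > 58,930 kr, so the alternative minimum tax is the binding amount.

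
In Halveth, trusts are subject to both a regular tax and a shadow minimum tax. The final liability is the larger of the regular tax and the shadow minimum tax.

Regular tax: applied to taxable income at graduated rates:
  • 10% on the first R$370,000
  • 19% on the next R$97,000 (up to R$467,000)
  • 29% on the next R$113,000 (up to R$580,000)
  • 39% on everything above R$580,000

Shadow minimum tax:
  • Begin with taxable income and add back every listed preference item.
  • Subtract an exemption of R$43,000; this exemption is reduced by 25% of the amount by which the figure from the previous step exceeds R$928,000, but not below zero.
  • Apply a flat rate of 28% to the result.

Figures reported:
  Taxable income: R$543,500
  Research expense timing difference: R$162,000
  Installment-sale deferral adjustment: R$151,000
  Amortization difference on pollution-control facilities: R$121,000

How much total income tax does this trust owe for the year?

Shadow minimum tax:
  Adjusted income: R$543,500 + R$162,000 + R$151,000 + R$121,000 = R$977,500
  Exemption: R$43,000 − 25% × (R$977,500 − R$928,000) = R$43,000 − R$12,375 = R$30,625
  Base: R$977,500 − R$30,625 = R$946,875
  R$946,875 × 28% = R$265,125

Regular tax:
  R$370,000 × 10% = R$37,000
  R$97,000 × 19% = R$18,430
  R$76,500 × 29% = R$22,185
  → R$77,615

R$265,125 > R$77,615, so the shadow minimum tax is the binding amount.

R$265,125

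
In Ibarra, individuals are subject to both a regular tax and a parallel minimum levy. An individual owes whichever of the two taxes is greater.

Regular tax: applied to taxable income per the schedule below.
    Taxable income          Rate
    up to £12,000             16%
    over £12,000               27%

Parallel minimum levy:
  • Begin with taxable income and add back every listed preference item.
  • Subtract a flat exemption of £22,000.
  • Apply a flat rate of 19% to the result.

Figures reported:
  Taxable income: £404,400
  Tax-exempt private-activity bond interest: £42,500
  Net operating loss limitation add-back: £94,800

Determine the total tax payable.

Regular tax:
  £12,000 × 16% = £1,920
  £392,400 × 27% = £105,948
  → £107,868

Parallel minimum levy:
  Adjusted income: £404,400 + £42,500 + £94,800 = £541,700
  Less exemption £22,000 → base £519,700
  £519,700 × 19% = £98,743

£107,868 > £98,743, so the regular tax governs.

£107,868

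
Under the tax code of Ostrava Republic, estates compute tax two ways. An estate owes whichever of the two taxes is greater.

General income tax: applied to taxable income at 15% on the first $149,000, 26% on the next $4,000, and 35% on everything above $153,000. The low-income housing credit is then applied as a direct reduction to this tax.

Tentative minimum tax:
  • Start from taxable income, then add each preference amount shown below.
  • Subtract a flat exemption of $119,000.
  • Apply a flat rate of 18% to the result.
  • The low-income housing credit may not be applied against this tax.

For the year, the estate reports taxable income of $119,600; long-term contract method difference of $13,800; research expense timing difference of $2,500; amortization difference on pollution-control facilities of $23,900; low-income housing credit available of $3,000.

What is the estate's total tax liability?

$14,940

Tentative minimum tax:
  Adjusted income: $119,600 + $13,800 + $2,500 + $23,900 = $159,800
  Less exemption $119,000 → base $40,800
  $40,800 × 18% = $7,344

General income tax:
  $119,600 × 15% = $17,940
  Less low-income housing credit $3,000 → $14,940

$14,940 > $7,344, so the general income tax governs.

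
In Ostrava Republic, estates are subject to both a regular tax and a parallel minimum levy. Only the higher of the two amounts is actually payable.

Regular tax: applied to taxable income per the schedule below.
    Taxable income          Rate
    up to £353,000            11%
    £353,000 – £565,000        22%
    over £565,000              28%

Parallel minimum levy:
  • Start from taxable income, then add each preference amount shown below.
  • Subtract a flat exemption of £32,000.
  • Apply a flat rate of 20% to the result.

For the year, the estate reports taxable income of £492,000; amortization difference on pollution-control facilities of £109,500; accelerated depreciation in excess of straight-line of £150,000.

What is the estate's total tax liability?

Regular tax:
  £353,000 × 11% = £38,830
  £139,000 × 22% = £30,580
  → £69,410

Parallel minimum levy:
  Adjusted income: £492,000 + £109,500 + £150,000 = £751,500
  Less exemption £32,000 → base £719,500
  £719,500 × 20% = £143,900

£143,900 > £69,410, so the parallel minimum levy is the binding amount.

£143,900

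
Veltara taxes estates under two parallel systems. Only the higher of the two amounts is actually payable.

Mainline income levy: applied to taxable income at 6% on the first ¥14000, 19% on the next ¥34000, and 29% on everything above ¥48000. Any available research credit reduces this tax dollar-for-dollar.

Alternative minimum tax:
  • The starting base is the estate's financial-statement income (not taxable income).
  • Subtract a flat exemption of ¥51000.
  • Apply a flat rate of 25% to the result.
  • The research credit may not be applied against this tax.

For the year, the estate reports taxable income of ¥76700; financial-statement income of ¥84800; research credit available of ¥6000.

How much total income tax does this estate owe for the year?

¥9623

Alternative minimum tax:
  Base (financial-statement income): ¥84800
  Less exemption ¥51000 → base ¥33800
  ¥33800 × 25% = ¥8450

Mainline income levy:
  ¥14000 × 6% = ¥840
  ¥34000 × 19% = ¥6460
  ¥28700 × 29% = ¥8323
  → ¥15623
  Less research credit ¥6000 → ¥9623

¥9623 > ¥8450, so the mainline income levy governs.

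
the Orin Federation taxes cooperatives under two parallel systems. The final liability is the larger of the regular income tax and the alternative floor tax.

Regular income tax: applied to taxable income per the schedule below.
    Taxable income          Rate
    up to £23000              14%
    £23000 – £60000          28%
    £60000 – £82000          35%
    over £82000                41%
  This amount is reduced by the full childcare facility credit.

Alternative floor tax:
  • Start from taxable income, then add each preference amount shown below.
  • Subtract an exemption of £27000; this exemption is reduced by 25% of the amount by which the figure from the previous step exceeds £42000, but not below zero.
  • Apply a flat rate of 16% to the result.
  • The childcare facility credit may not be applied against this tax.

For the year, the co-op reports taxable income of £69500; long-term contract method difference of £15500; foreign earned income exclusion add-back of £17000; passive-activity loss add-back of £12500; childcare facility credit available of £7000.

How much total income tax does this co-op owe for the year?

£16900

Regular income tax:
  £23000 × 14% = £3220
  £37000 × 28% = £10360
  £9500 × 35% = £3325
  → £16905
  Less childcare facility credit £7000 → £9905

Alternative floor tax:
  Adjusted income: £69500 + £15500 + £17000 + £12500 = £114500
  Exemption: £27000 − 25% × (£114500 − £42000) = £27000 − £18125 = £8875
  Base: £114500 − £8875 = £105625
  £105625 × 16% = £16900

£16900 > £9905, so the alternative floor tax is the binding amount.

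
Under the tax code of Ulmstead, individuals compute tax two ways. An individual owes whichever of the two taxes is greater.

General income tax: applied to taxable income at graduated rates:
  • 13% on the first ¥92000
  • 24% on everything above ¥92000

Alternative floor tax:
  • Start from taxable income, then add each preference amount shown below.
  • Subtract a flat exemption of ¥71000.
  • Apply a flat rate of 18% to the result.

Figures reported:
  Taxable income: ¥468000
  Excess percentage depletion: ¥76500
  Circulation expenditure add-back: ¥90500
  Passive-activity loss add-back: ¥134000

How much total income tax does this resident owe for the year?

¥125640

Alternative floor tax:
  Adjusted income: ¥468000 + ¥76500 + ¥90500 + ¥134000 = ¥769000
  Less exemption ¥71000 → base ¥698000
  ¥698000 × 18% = ¥125640

General income tax:
  ¥92000 × 13% = ¥11960
  ¥376000 × 24% = ¥90240
  → ¥102200

¥125640 > ¥102200, so the alternative floor tax is the binding amount.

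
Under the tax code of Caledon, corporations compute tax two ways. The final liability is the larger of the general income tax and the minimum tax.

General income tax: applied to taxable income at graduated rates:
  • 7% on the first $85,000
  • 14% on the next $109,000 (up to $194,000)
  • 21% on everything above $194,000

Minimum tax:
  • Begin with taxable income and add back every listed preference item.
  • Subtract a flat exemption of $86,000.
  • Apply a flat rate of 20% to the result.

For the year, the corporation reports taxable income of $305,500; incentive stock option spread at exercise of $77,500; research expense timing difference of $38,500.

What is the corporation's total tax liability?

$67,100

General income tax:
  $85,000 × 7% = $5,950
  $109,000 × 14% = $15,260
  $111,500 × 21% = $23,415
  → $44,625

Minimum tax:
  Adjusted income: $305,500 + $77,500 + $38,500 = $421,500
  Less exemption $86,000 → base $335,500
  $335,500 × 20% = $67,100

$67,100 > $44,625, so the minimum tax is the binding amount.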